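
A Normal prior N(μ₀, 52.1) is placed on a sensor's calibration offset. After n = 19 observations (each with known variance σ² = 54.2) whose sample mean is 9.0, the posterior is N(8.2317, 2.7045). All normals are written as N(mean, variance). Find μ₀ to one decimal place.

The posterior mean is a precision-weighted average: μ_n = (τ₀μ₀ + τ_data·x̄)/(τ₀+τ_data), with τ₀=1/σ₀² and τ_data=n/σ².
Here τ₀ = 1/52.1 = 0.019194 and τ_data = 19/54.2 = 0.350554, so τ_n = 0.369748.
Rearranging for μ₀: μ₀ = (μ_n·τ_n − τ_data·x̄)/τ₀ = (8.2317·0.369748 − 0.350554·9.0) / 0.019194 = -0.111331/0.019194 ≈ -5.8.

μ₀ = -5.8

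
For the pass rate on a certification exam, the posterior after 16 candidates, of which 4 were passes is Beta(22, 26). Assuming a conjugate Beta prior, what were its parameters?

Beta is conjugate to the binomial likelihood: posterior = Beta(α+s, β+f).
Subtract the data counts: 22−4=18, 26−12=14.

Beta(18, 14)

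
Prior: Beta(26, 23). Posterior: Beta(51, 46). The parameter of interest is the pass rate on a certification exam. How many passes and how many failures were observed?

25 passes and 23 failures

Beta is conjugate to the binomial likelihood: posterior = Beta(a+s, b+f).
So s = 51 − 26 = 25 and f = 46 − 23 = 23.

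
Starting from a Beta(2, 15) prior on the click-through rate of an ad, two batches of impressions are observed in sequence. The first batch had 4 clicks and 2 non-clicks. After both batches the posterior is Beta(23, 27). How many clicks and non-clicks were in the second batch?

17 clicks and 10 non-clicks

Because Beta–binomial updating is additive in the counts, the combined data contributed (α_post−α_prior, β_post−β_prior) successes and failures.
Total across both batches: 23−2=21 clicks, 27−15=12 non-clicks.
Subtract the first batch: 21−4=17 clicks and 12−2=10 non-clicks.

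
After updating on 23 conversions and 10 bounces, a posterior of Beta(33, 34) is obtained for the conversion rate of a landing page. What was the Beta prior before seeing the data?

Under Beta–binomial conjugacy the posterior parameters are (a+s, b+f).
Subtract the data counts: 33−23=10, 34−10=24.

Beta(10, 24)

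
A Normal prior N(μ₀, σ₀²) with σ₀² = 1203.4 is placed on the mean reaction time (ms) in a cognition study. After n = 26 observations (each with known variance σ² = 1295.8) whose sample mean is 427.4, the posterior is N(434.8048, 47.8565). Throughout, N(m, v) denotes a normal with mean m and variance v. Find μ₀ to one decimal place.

The posterior mean is a precision-weighted average: μ_n = (τ₀μ₀ + τ_data·x̄)/(τ₀+τ_data), with τ₀=1/σ₀² and τ_data=n/σ².
Here τ₀ = 1/1203.4 = 0.000831 and τ_data = 26/1295.8 = 0.020065, so τ_n = 0.020896.
Rearranging for μ₀: μ₀ = (μ_n·τ_n − τ_data·x̄)/τ₀ = (434.8048·0.020896 − 0.020065·427.4) / 0.000831 = 0.509900/0.000831 ≈ 613.6.

μ₀ = 613.6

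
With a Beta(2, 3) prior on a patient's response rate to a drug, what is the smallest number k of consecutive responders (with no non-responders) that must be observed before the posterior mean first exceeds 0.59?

After k responders and 0 non-responders the posterior is Beta(2+k, 3), with mean (2+k)/(2+3+k).
Set (2+k)/(5+k) > 0.59 and solve: k > (0.59·5 − 2)/(1 − 0.59) = 2.317.
The smallest integer exceeding 2.317 is 3, and checking k=3: (5)/(8) = 0.6250 > 0.59.

k = 3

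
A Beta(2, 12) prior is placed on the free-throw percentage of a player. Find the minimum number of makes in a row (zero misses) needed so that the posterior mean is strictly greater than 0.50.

After k makes and 0 misses the posterior is Beta(2+k, 12), with mean (2+k)/(2+12+k).
Set (2+k)/(14+k) > 0.50 and solve: k > (0.50·14 − 2)/(1 − 0.50) = 10.000.
The smallest integer exceeding 10.000 is 11, and checking k=11: (13)/(25) = 0.5200 > 0.50.

k = 11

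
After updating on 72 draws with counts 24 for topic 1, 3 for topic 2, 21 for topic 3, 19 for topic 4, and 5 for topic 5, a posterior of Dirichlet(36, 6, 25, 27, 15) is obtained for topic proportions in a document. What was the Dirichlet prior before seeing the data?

Dirichlet(12, 3, 4, 8, 10)

For a Dirichlet(α) prior with multinomial counts c, the posterior is Dirichlet(α + c) componentwise.
Subtract each count from the matching posterior parameter: 36−24=12, 6−3=3, 25−21=4, 27−19=8, 15−5=10.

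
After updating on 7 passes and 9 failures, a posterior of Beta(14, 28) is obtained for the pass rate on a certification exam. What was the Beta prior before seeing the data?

Beta(7, 19)

Beta is conjugate to the binomial likelihood: posterior = Beta(a+s, b+f).
So a = 14 − 7 = 7 and b = 28 − 9 = 19.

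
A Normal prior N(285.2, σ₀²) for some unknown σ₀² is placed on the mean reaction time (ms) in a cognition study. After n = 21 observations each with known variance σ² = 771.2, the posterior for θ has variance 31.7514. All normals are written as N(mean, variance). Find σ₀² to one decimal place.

σ₀² = 234.5

Posterior precision equals prior precision plus data precision: 1/σ_n² = 1/σ₀² + n/σ².
So 1/σ₀² = 1/31.7514 − 21/771.2 = 0.031495 − 0.027230 = 0.004265.
Hence σ₀² = 1/0.004265 ≈ 234.5.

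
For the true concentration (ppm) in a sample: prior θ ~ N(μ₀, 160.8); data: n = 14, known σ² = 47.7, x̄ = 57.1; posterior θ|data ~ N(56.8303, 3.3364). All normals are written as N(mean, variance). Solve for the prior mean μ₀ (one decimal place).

μ₀ = 44.1

With known observation variance, the Normal–Normal posterior has precision τ_n = τ₀ + n/σ² and mean μ_n = (τ₀μ₀ + (n/σ²)x̄)/τ_n.
Here τ₀ = 1/160.8 = 0.006219 and τ_data = 14/47.7 = 0.293501, so τ_n = 0.299720.
Rearranging for μ₀: μ₀ = (μ_n·τ_n − τ_data·x̄)/τ₀ = (56.8303·0.299720 − 0.293501·57.1) / 0.006219 = 0.274270/0.006219 ≈ 44.1.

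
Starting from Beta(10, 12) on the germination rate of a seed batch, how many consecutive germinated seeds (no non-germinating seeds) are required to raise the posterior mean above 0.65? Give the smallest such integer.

After k germinated seeds and 0 non-germinating seeds the posterior is Beta(10+k, 12), with mean (10+k)/(10+12+k).
Set (10+k)/(22+k) > 0.65 and solve: k > (0.65·22 − 10)/(1 − 0.65) = 12.286.
The smallest integer exceeding 12.286 is 13, and checking k=13: (23)/(35) = 0.6571 > 0.65.

k = 13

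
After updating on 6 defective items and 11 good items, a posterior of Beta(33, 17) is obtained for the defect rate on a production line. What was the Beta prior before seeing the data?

Under Beta–binomial conjugacy the posterior parameters are (α+s, β+f).
So α = 33 − 6 = 27 and β = 17 − 11 = 6.

Beta(27, 6)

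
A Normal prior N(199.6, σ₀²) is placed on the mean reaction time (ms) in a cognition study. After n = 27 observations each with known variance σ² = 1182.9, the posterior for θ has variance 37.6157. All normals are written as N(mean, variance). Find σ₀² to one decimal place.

σ₀² = 266.0

For the Normal–Normal model with known σ², precisions add: τ_n = τ₀ + n/σ².
So 1/σ₀² = 1/37.6157 − 27/1182.9 = 0.026585 − 0.022825 = 0.003760.
Hence σ₀² = 1/0.003760 ≈ 266.0.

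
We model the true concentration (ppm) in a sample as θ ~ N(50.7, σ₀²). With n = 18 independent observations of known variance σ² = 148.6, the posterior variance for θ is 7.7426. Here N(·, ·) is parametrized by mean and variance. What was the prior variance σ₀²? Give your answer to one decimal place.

Posterior precision equals prior precision plus data precision: 1/σ_n² = 1/σ₀² + n/σ².
So 1/σ₀² = 1/7.7426 − 18/148.6 = 0.129156 − 0.121131 = 0.008025.
Hence σ₀² = 1/0.008025 ≈ 124.6.

σ₀² = 124.6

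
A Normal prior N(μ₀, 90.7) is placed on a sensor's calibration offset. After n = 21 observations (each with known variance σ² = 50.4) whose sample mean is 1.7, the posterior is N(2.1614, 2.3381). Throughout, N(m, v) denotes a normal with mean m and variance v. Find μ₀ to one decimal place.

μ₀ = 19.6

With known observation variance, the Normal–Normal posterior has precision τ_n = τ₀ + n/σ² and mean μ_n = (τ₀μ₀ + (n/σ²)x̄)/τ_n.
Here τ₀ = 1/90.7 = 0.011025 and τ_data = 21/50.4 = 0.416667, so τ_n = 0.427692.
Rearranging for μ₀: μ₀ = (μ_n·τ_n − τ_data·x̄)/τ₀ = (2.1614·0.427692 − 0.416667·1.7) / 0.011025 = 0.216080/0.011025 ≈ 19.6.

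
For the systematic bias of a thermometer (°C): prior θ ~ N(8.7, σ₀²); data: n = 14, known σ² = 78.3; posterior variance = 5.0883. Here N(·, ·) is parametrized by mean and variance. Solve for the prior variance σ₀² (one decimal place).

For the Normal–Normal model with known σ², precisions add: τ_n = τ₀ + n/σ².
So 1/σ₀² = 1/5.0883 − 14/78.3 = 0.196529 − 0.178799 = 0.017730.
Hence σ₀² = 1/0.017730 ≈ 56.4.

σ₀² = 56.4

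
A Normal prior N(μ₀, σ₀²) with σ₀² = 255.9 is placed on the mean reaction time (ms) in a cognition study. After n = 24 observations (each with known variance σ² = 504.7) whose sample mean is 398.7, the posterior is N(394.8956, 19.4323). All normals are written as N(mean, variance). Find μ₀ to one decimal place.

μ₀ = 348.6

With known observation variance, the Normal–Normal posterior has precision τ_n = τ₀ + n/σ² and mean μ_n = (τ₀μ₀ + (n/σ²)x̄)/τ_n.
Here τ₀ = 1/255.9 = 0.003908 and τ_data = 24/504.7 = 0.047553, so τ_n = 0.051461.
Rearranging for μ₀: μ₀ = (μ_n·τ_n − τ_data·x̄)/τ₀ = (394.8956·0.051461 − 0.047553·398.7) / 0.003908 = 1.362341/0.003908 ≈ 348.6.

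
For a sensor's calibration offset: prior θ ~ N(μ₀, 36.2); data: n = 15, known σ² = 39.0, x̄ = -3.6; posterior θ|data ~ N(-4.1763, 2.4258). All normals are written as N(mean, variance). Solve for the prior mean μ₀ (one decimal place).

With known observation variance, the Normal–Normal posterior has precision τ_n = τ₀ + n/σ² and mean μ_n = (τ₀μ₀ + (n/σ²)x̄)/τ_n.
Here τ₀ = 1/36.2 = 0.027624 and τ_data = 15/39.0 = 0.384615, so τ_n = 0.412239.
Rearranging for μ₀: μ₀ = (μ_n·τ_n − τ_data·x̄)/τ₀ = (-4.1763·0.412239 − 0.384615·-3.6) / 0.027624 = -0.337020/0.027624 ≈ -12.2.

μ₀ = -12.2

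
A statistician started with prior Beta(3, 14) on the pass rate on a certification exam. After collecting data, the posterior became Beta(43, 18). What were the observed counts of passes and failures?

40 passes and 4 failures

Beta is conjugate to the binomial likelihood: posterior = Beta(a+s, b+f).
Match parameters: s=43−3=40, f=18−14=4.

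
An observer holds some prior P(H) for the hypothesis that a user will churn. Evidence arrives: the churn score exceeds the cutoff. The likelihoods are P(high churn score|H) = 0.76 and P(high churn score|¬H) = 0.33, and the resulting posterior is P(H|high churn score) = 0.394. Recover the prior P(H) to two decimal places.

Bayes' rule in odds form gives O(H|E) = O(H)·[P(E|H)/P(E|¬H)], hence O(H) = O(H|E)/LR.
Posterior odds = 0.394/(1−0.394) = 0.6502. LR = 0.76/0.33 = 2.3030.
Prior odds = 0.6502/2.3030 = 0.2823, so P(H) = 0.2823/(1+0.2823) ≈ 0.22.

P(H) = 0.22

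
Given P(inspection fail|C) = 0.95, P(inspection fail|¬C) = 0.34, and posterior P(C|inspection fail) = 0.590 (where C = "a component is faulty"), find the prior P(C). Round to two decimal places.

P(C) = 0.34

In odds form, posterior odds = prior odds × likelihood ratio, so prior odds = posterior odds ÷ LR.
Posterior odds = 0.590/(1−0.590) = 1.4390. LR = 0.95/0.34 = 2.7941.
Prior odds = 1.4390/2.7941 = 0.5150, so P(C) = 0.5150/(1+0.5150) ≈ 0.34.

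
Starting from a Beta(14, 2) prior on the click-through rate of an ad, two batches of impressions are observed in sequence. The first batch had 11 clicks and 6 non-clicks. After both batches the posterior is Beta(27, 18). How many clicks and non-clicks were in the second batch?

Because Beta–binomial updating is additive in the counts, the combined data contributed (α_post−α_prior, β_post−β_prior) successes and failures.
Total across both batches: 27−14=13 clicks, 18−2=16 non-clicks.
Subtract the first batch: 13−11=2 clicks and 16−6=10 non-clicks.

2 clicks and 10 non-clicks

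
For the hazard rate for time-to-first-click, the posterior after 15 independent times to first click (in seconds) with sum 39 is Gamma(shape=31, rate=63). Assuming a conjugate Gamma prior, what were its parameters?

Gamma(shape=16, rate=24)

For an exponential likelihood with a Gamma(α, β) prior on the rate, n observations with total T give posterior Gamma(α+n, β+T).
So α = 31 − 15 = 16 and β = 63 − 39 = 24.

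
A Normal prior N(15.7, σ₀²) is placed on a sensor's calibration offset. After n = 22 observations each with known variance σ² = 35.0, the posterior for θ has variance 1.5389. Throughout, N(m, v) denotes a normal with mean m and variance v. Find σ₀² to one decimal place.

For the Normal–Normal model with known σ², precisions add: τ_n = τ₀ + n/σ².
So 1/σ₀² = 1/1.5389 − 22/35.0 = 0.649815 − 0.628571 = 0.021244.
Hence σ₀² = 1/0.021244 ≈ 47.1.

σ₀² = 47.1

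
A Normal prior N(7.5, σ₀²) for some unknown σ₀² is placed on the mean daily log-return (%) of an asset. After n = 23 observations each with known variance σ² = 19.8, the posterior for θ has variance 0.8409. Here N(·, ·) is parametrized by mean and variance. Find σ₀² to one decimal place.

Posterior precision equals prior precision plus data precision: 1/σ_n² = 1/σ₀² + n/σ².
So 1/σ₀² = 1/0.8409 − 23/19.8 = 1.189202 − 1.161616 = 0.027586.
Hence σ₀² = 1/0.027586 ≈ 36.3.

σ₀² = 36.3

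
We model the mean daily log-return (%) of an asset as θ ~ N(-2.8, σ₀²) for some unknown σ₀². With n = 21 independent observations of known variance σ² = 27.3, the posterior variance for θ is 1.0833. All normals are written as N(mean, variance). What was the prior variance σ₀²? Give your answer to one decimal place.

For the Normal–Normal model with known σ², precisions add: τ_n = τ₀ + n/σ².
So 1/σ₀² = 1/1.0833 − 21/27.3 = 0.923105 − 0.769231 = 0.153874.
Hence σ₀² = 1/0.153874 ≈ 6.5.

σ₀² = 6.5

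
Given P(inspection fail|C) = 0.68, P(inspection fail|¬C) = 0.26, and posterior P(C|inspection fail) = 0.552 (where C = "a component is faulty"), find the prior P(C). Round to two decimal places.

P(C) = 0.32

Bayes' rule in odds form gives O(C|E) = O(C)·[P(E|C)/P(E|¬C)], hence O(C) = O(C|E)/LR.
Posterior odds = 0.552/(1−0.552) = 1.2321. LR = 0.68/0.26 = 2.6154.
Prior odds = 1.2321/2.6154 = 0.4711, so P(C) = 0.4711/(1+0.4711) ≈ 0.32.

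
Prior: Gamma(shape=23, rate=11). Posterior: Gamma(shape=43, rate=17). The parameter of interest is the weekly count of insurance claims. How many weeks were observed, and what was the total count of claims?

n = 6 weeks with total 20 claims

Gamma–Poisson conjugacy: posterior shape = α + Σxᵢ, posterior rate = β + n.
Matching: Σxᵢ = 43 − 23 = 20 and n = 17 − 11 = 6.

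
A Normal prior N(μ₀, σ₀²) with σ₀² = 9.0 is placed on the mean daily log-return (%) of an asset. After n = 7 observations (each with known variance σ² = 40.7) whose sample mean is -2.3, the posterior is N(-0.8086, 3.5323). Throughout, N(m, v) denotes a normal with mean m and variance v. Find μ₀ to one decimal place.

With known observation variance, the Normal–Normal posterior has precision τ_n = τ₀ + n/σ² and mean μ_n = (τ₀μ₀ + (n/σ²)x̄)/τ_n.
Here τ₀ = 1/9.0 = 0.111111 and τ_data = 7/40.7 = 0.171990, so τ_n = 0.283101.
Rearranging for μ₀: μ₀ = (μ_n·τ_n − τ_data·x̄)/τ₀ = (-0.8086·0.283101 − 0.171990·-2.3) / 0.111111 = 0.166662/0.111111 ≈ 1.5.

μ₀ = 1.5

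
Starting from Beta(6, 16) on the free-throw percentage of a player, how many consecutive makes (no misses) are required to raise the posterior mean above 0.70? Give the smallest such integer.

k = 32

After k makes and 0 misses the posterior is Beta(6+k, 16), with mean (6+k)/(6+16+k).
Set (6+k)/(22+k) > 0.70 and solve: k > (0.70·22 − 6)/(1 − 0.70) = 31.333.
The smallest integer exceeding 31.333 is 32, and checking k=32: (38)/(54) = 0.7037 > 0.70.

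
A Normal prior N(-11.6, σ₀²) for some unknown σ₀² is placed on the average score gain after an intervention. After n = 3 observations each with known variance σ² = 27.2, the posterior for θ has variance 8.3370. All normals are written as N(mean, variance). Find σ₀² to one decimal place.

Posterior precision equals prior precision plus data precision: 1/σ_n² = 1/σ₀² + n/σ².
So 1/σ₀² = 1/8.3370 − 3/27.2 = 0.119947 − 0.110294 = 0.009653.
Hence σ₀² = 1/0.009653 ≈ 103.6.

σ₀² = 103.6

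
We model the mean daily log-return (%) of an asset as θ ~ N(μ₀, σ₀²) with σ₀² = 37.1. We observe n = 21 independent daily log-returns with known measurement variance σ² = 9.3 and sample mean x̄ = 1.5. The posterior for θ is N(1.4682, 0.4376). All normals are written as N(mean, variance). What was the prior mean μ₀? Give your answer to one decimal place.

The posterior mean is a precision-weighted average: μ_n = (τ₀μ₀ + τ_data·x̄)/(τ₀+τ_data), with τ₀=1/σ₀² and τ_data=n/σ².
Here τ₀ = 1/37.1 = 0.026954 and τ_data = 21/9.3 = 2.258065, so τ_n = 2.285019.
Rearranging for μ₀: μ₀ = (μ_n·τ_n − τ_data·x̄)/τ₀ = (1.4682·2.285019 − 2.258065·1.5) / 0.026954 = -0.032233/0.026954 ≈ -1.2.

μ₀ = -1.2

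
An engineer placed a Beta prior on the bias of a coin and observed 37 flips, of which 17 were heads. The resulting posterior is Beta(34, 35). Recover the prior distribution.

A Beta(a, b) prior with s successes and f failures in binomial data gives a Beta(a+s, b+f) posterior.
So a = 34 − 17 = 17 and b = 35 − 20 = 15.

Beta(17, 15)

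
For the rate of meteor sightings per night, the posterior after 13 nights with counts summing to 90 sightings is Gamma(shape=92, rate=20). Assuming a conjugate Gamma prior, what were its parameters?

A Gamma(α, β) prior (rate parametrization) on a Poisson rate with n observations summing to S gives posterior Gamma(α+S, β+n).
So α = 92 − 90 = 2 and β = 20 − 13 = 7.

Gamma(shape=2, rate=7)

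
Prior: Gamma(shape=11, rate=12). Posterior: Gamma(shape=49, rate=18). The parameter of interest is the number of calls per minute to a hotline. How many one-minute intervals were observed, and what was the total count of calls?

A Gamma(α, β) prior (rate parametrization) on a Poisson rate with n observations summing to S gives posterior Gamma(α+S, β+n).
Matching: Σxᵢ = 49 − 11 = 38 and n = 18 − 12 = 6.

n = 6 one-minute intervals with total 38 calls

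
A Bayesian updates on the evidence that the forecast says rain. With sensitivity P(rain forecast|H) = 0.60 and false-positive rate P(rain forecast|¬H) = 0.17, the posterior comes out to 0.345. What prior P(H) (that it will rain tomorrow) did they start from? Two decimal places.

Bayes' rule in odds form gives O(H|E) = O(H)·[P(E|H)/P(E|¬H)], hence O(H) = O(H|E)/LR.
Posterior odds = 0.345/(1−0.345) = 0.5267. LR = 0.60/0.17 = 3.5294.
Prior odds = 0.5267/3.5294 = 0.1492, so P(H) = 0.1492/(1+0.1492) ≈ 0.13.

P(H) = 0.13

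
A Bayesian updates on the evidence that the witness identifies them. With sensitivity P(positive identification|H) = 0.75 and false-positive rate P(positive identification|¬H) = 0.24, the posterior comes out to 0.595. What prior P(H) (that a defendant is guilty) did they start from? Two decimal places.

Bayes' rule in odds form gives O(H|E) = O(H)·[P(E|H)/P(E|¬H)], hence O(H) = O(H|E)/LR.
Posterior odds = 0.595/(1−0.595) = 1.4691. LR = 0.75/0.24 = 3.1250.
Prior odds = 1.4691/3.1250 = 0.4701, so P(H) = 0.4701/(1+0.4701) ≈ 0.32.

P(H) = 0.32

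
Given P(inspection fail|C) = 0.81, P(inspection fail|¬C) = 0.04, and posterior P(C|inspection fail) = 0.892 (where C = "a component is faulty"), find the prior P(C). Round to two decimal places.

P(C) = 0.29

Bayes' rule in odds form gives O(C|E) = O(C)·[P(E|C)/P(E|¬C)], hence O(C) = O(C|E)/LR.
Posterior odds = 0.892/(1−0.892) = 8.2593. LR = 0.81/0.04 = 20.2500.
Prior odds = 8.2593/20.2500 = 0.4079, so P(C) = 0.4079/(1+0.4079) ≈ 0.29.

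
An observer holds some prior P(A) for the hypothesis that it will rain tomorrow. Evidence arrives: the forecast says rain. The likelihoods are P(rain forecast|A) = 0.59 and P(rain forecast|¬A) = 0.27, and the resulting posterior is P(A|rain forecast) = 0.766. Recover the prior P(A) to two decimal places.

P(A) = 0.60

In odds form, posterior odds = prior odds × likelihood ratio, so prior odds = posterior odds ÷ LR.
Posterior odds = 0.766/(1−0.766) = 3.2735. LR = 0.59/0.27 = 2.1852.
Prior odds = 3.2735/2.1852 = 1.4980, so P(A) = 1.4980/(1+1.4980) ≈ 0.60.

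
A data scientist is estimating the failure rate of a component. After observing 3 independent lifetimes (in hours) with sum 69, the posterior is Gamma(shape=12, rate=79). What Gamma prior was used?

Gamma(shape=9, rate=10)

Gamma–exponential conjugacy: posterior shape = α + n, posterior rate = β + Σtᵢ.
So α = 12 − 3 = 9 and β = 79 − 69 = 10.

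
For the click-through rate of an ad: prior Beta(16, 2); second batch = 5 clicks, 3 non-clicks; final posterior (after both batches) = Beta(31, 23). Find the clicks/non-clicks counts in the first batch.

Because Beta–binomial updating is additive in the counts, the combined data contributed (α_post−α_prior, β_post−β_prior) successes and failures.
Total across both batches: 31−16=15 clicks, 23−2=21 non-clicks.
Subtract the second batch: 15−5=10 clicks and 21−3=18 non-clicks.

10 clicks and 18 non-clicks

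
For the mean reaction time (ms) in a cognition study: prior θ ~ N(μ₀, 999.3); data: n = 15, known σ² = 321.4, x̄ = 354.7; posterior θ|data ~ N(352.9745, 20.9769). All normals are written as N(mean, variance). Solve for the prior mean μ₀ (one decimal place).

The posterior mean is a precision-weighted average: μ_n = (τ₀μ₀ + τ_data·x̄)/(τ₀+τ_data), with τ₀=1/σ₀² and τ_data=n/σ².
Here τ₀ = 1/999.3 = 0.001001 and τ_data = 15/321.4 = 0.046671, so τ_n = 0.047672.
Rearranging for μ₀: μ₀ = (μ_n·τ_n − τ_data·x̄)/τ₀ = (352.9745·0.047672 − 0.046671·354.7) / 0.001001 = 0.272797/0.001001 ≈ 272.5.

μ₀ = 272.5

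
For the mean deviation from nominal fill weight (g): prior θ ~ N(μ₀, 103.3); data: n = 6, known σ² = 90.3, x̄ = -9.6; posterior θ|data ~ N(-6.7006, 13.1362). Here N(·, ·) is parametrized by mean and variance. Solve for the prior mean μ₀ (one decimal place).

μ₀ = 13.2

With known observation variance, the Normal–Normal posterior has precision τ_n = τ₀ + n/σ² and mean μ_n = (τ₀μ₀ + (n/σ²)x̄)/τ_n.
Here τ₀ = 1/103.3 = 0.009681 and τ_data = 6/90.3 = 0.066445, so τ_n = 0.076126.
Rearranging for μ₀: μ₀ = (μ_n·τ_n − τ_data·x̄)/τ₀ = (-6.7006·0.076126 − 0.066445·-9.6) / 0.009681 = 0.127782/0.009681 ≈ 13.2.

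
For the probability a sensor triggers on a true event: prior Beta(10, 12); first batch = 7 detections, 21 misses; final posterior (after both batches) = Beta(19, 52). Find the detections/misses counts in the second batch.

2 detections and 19 misses

Because Beta–binomial updating is additive in the counts, the combined data contributed (α_post−α_prior, β_post−β_prior) successes and failures.
Total across both batches: 19−10=9 detections, 52−12=40 misses.
Subtract the first batch: 9−7=2 detections and 40−21=19 misses.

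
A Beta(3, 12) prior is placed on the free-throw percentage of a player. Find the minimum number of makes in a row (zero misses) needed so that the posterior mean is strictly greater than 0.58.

k = 14

After k makes and 0 misses the posterior is Beta(3+k, 12), with mean (3+k)/(3+12+k).
Set (3+k)/(15+k) > 0.58 and solve: k > (0.58·15 − 3)/(1 − 0.58) = 13.571.
The smallest integer exceeding 13.571 is 14.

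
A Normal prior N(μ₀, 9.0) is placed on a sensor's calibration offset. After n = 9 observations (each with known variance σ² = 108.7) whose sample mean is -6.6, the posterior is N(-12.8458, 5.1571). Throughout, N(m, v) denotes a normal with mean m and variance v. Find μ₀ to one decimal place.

The posterior mean is a precision-weighted average: μ_n = (τ₀μ₀ + τ_data·x̄)/(τ₀+τ_data), with τ₀=1/σ₀² and τ_data=n/σ².
Here τ₀ = 1/9.0 = 0.111111 and τ_data = 9/108.7 = 0.082797, so τ_n = 0.193908.
Rearranging for μ₀: μ₀ = (μ_n·τ_n − τ_data·x̄)/τ₀ = (-12.8458·0.193908 − 0.082797·-6.6) / 0.111111 = -1.944443/0.111111 ≈ -17.5.

μ₀ = -17.5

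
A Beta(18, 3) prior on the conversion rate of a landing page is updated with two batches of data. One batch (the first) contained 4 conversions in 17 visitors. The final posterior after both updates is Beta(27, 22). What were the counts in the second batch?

Because Beta–binomial updating is additive in the counts, the combined data contributed (α_post−α_prior, β_post−β_prior) successes and failures.
Total across both batches: 27−18=9 conversions, 22−3=19 bounces.
Subtract the first batch: 9−4=5 conversions and 19−13=6 bounces.

5 conversions and 6 bounces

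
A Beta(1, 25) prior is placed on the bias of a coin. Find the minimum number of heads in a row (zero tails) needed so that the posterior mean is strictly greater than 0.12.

After k heads and 0 tails the posterior is Beta(1+k, 25), with mean (1+k)/(1+25+k).
Set (1+k)/(26+k) > 0.12 and solve: k > (0.12·26 − 1)/(1 − 0.12) = 2.409.
The smallest integer exceeding 2.409 is 3.

k = 3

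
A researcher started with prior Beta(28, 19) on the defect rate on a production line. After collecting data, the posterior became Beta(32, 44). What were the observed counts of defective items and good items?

4 defective items and 25 good items

Beta is conjugate to the binomial likelihood: posterior = Beta(α+s, β+f).
So s = 32 − 28 = 4 and f = 44 − 19 = 25.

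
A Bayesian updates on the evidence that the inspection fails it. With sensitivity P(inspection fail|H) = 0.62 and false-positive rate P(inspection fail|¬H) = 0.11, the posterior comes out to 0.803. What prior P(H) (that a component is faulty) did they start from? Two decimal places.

P(H) = 0.42

In odds form, posterior odds = prior odds × likelihood ratio, so prior odds = posterior odds ÷ LR.
Posterior odds = 0.803/(1−0.803) = 4.0761. LR = 0.62/0.11 = 5.6364.
Prior odds = 4.0761/5.6364 = 0.7232, so P(H) = 0.7232/(1+0.7232) ≈ 0.42.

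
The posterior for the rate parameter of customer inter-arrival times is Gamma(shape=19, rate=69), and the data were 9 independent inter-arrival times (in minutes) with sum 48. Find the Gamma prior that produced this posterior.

Gamma–exponential conjugacy: posterior shape = α + n, posterior rate = β + Σtᵢ.
So α = 19 − 9 = 10 and β = 69 − 48 = 21.

Gamma(shape=10, rate=21)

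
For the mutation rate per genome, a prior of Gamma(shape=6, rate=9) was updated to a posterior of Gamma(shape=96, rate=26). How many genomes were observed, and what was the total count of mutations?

A Gamma(α, β) prior (rate parametrization) on a Poisson rate with n observations summing to S gives posterior Gamma(α+S, β+n).
Matching: Σxᵢ = 96 − 6 = 90 and n = 26 − 9 = 17.

n = 17 genomes with total 90 mutations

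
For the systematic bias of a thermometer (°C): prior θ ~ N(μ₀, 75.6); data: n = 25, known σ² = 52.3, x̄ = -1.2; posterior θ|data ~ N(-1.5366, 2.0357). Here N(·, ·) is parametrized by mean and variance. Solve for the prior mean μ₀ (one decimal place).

The posterior mean is a precision-weighted average: μ_n = (τ₀μ₀ + τ_data·x̄)/(τ₀+τ_data), with τ₀=1/σ₀² and τ_data=n/σ².
Here τ₀ = 1/75.6 = 0.013228 and τ_data = 25/52.3 = 0.478011, so τ_n = 0.491239.
Rearranging for μ₀: μ₀ = (μ_n·τ_n − τ_data·x̄)/τ₀ = (-1.5366·0.491239 − 0.478011·-1.2) / 0.013228 = -0.181225/0.013228 ≈ -13.7.

μ₀ = -13.7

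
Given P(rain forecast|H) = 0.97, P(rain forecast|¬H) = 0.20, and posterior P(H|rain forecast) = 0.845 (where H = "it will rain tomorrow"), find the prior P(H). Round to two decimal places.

In odds form, posterior odds = prior odds × likelihood ratio, so prior odds = posterior odds ÷ LR.
Posterior odds = 0.845/(1−0.845) = 5.4516. LR = 0.97/0.20 = 4.8500.
Prior odds = 5.4516/4.8500 = 1.1240, so P(H) = 1.1240/(1+1.1240) ≈ 0.53.

P(H) = 0.53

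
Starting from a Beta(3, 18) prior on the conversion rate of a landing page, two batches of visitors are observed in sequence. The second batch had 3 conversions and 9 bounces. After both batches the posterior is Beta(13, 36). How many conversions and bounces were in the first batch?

Sequential conjugate updates are equivalent to a single update on the pooled data, so total successes = posterior α − prior α and total failures = posterior β − prior β.
Total across both batches: 13−3=10 conversions, 36−18=18 bounces.
Subtract the second batch: 10−3=7 conversions and 18−9=9 bounces.

7 conversions and 9 bounces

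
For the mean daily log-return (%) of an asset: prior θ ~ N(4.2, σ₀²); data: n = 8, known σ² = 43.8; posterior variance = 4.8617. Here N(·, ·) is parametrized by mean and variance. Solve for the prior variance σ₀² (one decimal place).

σ₀² = 43.4

For the Normal–Normal model with known σ², precisions add: τ_n = τ₀ + n/σ².
So 1/σ₀² = 1/4.8617 − 8/43.8 = 0.205689 − 0.182648 = 0.023041.
Hence σ₀² = 1/0.023041 ≈ 43.4.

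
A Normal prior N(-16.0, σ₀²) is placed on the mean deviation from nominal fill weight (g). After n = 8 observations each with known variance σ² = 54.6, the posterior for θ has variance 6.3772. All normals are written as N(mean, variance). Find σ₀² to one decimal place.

σ₀² = 97.2

Posterior precision equals prior precision plus data precision: 1/σ_n² = 1/σ₀² + n/σ².
So 1/σ₀² = 1/6.3772 − 8/54.6 = 0.156809 − 0.146520 = 0.010289.
Hence σ₀² = 1/0.010289 ≈ 97.2.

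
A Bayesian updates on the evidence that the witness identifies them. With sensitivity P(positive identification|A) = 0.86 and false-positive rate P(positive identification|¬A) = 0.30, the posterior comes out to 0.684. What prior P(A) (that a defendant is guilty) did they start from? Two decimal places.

P(A) = 0.43

In odds form, posterior odds = prior odds × likelihood ratio, so prior odds = posterior odds ÷ LR.
Posterior odds = 0.684/(1−0.684) = 2.1646. LR = 0.86/0.30 = 2.8667.
Prior odds = 2.1646/2.8667 = 0.7551, so P(A) = 0.7551/(1+0.7551) ≈ 0.43.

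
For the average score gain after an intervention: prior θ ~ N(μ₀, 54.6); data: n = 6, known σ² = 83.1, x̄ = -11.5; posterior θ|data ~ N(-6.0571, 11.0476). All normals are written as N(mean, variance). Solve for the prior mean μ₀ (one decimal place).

With known observation variance, the Normal–Normal posterior has precision τ_n = τ₀ + n/σ² and mean μ_n = (τ₀μ₀ + (n/σ²)x̄)/τ_n.
Here τ₀ = 1/54.6 = 0.018315 and τ_data = 6/83.1 = 0.072202, so τ_n = 0.090517.
Rearranging for μ₀: μ₀ = (μ_n·τ_n − τ_data·x̄)/τ₀ = (-6.0571·0.090517 − 0.072202·-11.5) / 0.018315 = 0.282052/0.018315 ≈ 15.4.

μ₀ = 15.4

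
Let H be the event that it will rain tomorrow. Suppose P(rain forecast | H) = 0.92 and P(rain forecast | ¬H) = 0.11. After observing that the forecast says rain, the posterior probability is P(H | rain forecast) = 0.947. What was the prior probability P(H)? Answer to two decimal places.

In odds form, posterior odds = prior odds × likelihood ratio, so prior odds = posterior odds ÷ LR.
Posterior odds = 0.947/(1−0.947) = 17.8679. LR = 0.92/0.11 = 8.3636.
Prior odds = 17.8679/8.3636 = 2.1364, so P(H) = 2.1364/(1+2.1364) ≈ 0.68.

P(H) = 0.68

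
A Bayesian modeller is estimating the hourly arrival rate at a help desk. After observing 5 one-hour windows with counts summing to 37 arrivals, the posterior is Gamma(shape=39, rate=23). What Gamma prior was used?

A Gamma(α, β) prior (rate parametrization) on a Poisson rate with n observations summing to S gives posterior Gamma(α+S, β+n).
So α = 39 − 37 = 2 and β = 23 − 5 = 18.

Gamma(shape=2, rate=18)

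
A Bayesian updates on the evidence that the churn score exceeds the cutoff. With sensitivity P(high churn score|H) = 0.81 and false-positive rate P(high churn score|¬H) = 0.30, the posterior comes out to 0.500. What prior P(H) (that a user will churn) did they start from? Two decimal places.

P(H) = 0.27

Bayes' rule in odds form gives O(H|E) = O(H)·[P(E|H)/P(E|¬H)], hence O(H) = O(H|E)/LR.
Posterior odds = 0.500/(1−0.500) = 1.0000. LR = 0.81/0.30 = 2.7000.
Prior odds = 1.0000/2.7000 = 0.3704, so P(H) = 0.3704/(1+0.3704) ≈ 0.27.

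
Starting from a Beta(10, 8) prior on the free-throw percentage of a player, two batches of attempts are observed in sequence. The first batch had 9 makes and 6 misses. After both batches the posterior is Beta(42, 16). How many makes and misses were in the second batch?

Because Beta–binomial updating is additive in the counts, the combined data contributed (α_post−α_prior, β_post−β_prior) successes and failures.
Total across both batches: 42−10=32 makes, 16−8=8 misses.
Subtract the first batch: 32−9=23 makes and 8−6=2 misses.

23 makes and 2 misses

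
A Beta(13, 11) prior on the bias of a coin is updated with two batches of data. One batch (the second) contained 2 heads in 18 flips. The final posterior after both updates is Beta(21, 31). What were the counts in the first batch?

6 heads and 4 tails

Because Beta–binomial updating is additive in the counts, the combined data contributed (α_post−α_prior, β_post−β_prior) successes and failures.
Total across both batches: 21−13=8 heads, 31−11=20 tails.
Subtract the second batch: 8−2=6 heads and 20−16=4 tails.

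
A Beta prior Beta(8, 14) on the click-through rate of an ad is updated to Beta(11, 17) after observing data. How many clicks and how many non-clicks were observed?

3 clicks and 3 non-clicks

Under Beta–binomial conjugacy the posterior parameters are (a+s, b+f).
Match parameters: s=11−8=3, f=17−14=3.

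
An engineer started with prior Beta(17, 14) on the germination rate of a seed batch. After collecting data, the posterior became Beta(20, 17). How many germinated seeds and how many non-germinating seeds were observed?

3 germinated seeds and 3 non-germinating seeds

Beta is conjugate to the binomial likelihood: posterior = Beta(α+s, β+f).
So s = 20 − 17 = 3 and f = 17 − 14 = 3.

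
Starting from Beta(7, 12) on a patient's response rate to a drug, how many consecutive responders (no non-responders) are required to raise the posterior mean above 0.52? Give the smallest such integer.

After k responders and 0 non-responders the posterior is Beta(7+k, 12), with mean (7+k)/(7+12+k).
Set (7+k)/(19+k) > 0.52 and solve: k > (0.52·19 − 7)/(1 − 0.52) = 6.000.
The smallest integer exceeding 6.000 is 7.

k = 7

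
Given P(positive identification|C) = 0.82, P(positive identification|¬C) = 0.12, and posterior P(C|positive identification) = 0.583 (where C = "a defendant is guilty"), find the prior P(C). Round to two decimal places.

Bayes' rule in odds form gives O(C|E) = O(C)·[P(E|C)/P(E|¬C)], hence O(C) = O(C|E)/LR.
Posterior odds = 0.583/(1−0.583) = 1.3981. LR = 0.82/0.12 = 6.8333.
Prior odds = 1.3981/6.8333 = 0.2046, so P(C) = 0.2046/(1+0.2046) ≈ 0.17.

P(C) = 0.17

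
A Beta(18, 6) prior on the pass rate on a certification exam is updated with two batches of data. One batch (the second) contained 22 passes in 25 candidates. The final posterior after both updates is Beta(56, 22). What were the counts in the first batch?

16 passes and 13 failures

Sequential conjugate updates are equivalent to a single update on the pooled data, so total successes = posterior α − prior α and total failures = posterior β − prior β.
Total across both batches: 56−18=38 passes, 22−6=16 failures.
Subtract the second batch: 38−22=16 passes and 16−3=13 failures.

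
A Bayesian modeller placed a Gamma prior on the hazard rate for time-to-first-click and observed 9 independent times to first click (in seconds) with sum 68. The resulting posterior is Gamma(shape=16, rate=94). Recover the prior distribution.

For an exponential likelihood with a Gamma(α, β) prior on the rate, n observations with total T give posterior Gamma(α+n, β+T).
So α = 16 − 9 = 7 and β = 94 − 68 = 26.

Gamma(shape=7, rate=26)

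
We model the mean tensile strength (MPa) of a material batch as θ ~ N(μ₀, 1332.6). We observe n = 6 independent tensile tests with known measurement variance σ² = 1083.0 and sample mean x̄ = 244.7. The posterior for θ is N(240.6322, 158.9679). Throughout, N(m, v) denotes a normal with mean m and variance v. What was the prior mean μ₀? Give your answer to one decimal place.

The posterior mean is a precision-weighted average: μ_n = (τ₀μ₀ + τ_data·x̄)/(τ₀+τ_data), with τ₀=1/σ₀² and τ_data=n/σ².
Here τ₀ = 1/1332.6 = 0.000750 and τ_data = 6/1083.0 = 0.005540, so τ_n = 0.006290.
Rearranging for μ₀: μ₀ = (μ_n·τ_n − τ_data·x̄)/τ₀ = (240.6322·0.006290 − 0.005540·244.7) / 0.000750 = 0.157939/0.000750 ≈ 210.6.

μ₀ = 210.6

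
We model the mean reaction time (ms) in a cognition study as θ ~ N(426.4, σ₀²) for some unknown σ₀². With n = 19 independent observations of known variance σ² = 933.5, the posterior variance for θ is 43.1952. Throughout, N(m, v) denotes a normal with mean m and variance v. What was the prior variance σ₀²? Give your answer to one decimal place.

σ₀² = 357.5

For the Normal–Normal model with known σ², precisions add: τ_n = τ₀ + n/σ².
So 1/σ₀² = 1/43.1952 − 19/933.5 = 0.023151 − 0.020354 = 0.002797.
Hence σ₀² = 1/0.002797 ≈ 357.5.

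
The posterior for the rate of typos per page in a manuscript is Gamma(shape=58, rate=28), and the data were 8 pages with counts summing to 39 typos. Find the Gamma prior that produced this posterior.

Gamma(shape=19, rate=20)

Gamma–Poisson conjugacy: posterior shape = α + Σxᵢ, posterior rate = β + n.
So α = 58 − 39 = 19 and β = 28 − 8 = 20.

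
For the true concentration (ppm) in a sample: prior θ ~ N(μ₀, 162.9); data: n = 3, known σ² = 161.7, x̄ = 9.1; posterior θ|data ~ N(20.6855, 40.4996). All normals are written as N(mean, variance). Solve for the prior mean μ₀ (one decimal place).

μ₀ = 55.7

With known observation variance, the Normal–Normal posterior has precision τ_n = τ₀ + n/σ² and mean μ_n = (τ₀μ₀ + (n/σ²)x̄)/τ_n.
Here τ₀ = 1/162.9 = 0.006139 and τ_data = 3/161.7 = 0.018553, so τ_n = 0.024692.
Rearranging for μ₀: μ₀ = (μ_n·τ_n − τ_data·x̄)/τ₀ = (20.6855·0.024692 − 0.018553·9.1) / 0.006139 = 0.341934/0.006139 ≈ 55.7.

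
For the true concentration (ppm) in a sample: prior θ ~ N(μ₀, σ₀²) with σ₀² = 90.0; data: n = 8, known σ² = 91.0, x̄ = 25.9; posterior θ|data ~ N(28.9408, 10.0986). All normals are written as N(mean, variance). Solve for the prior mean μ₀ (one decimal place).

μ₀ = 53.0

The posterior mean is a precision-weighted average: μ_n = (τ₀μ₀ + τ_data·x̄)/(τ₀+τ_data), with τ₀=1/σ₀² and τ_data=n/σ².
Here τ₀ = 1/90.0 = 0.011111 and τ_data = 8/91.0 = 0.087912, so τ_n = 0.099023.
Rearranging for μ₀: μ₀ = (μ_n·τ_n − τ_data·x̄)/τ₀ = (28.9408·0.099023 − 0.087912·25.9) / 0.011111 = 0.588884/0.011111 ≈ 53.0.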